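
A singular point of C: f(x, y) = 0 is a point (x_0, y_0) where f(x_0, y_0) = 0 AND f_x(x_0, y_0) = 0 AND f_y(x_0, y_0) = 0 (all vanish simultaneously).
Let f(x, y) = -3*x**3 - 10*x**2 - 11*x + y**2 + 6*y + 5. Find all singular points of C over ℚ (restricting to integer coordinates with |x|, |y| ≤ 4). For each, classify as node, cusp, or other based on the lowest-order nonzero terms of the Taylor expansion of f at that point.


Singular points: {(-1, -3)}; classification: node.

Compute partial derivatives:
  f_x = -9*x**2 - 20*x - 11.
  f_y = 2*y + 6.
Scan x_0 ∈ {−4, ..., 4}. For each x_0, f_y(x_0, y) is a polynomial in y; find its integer roots y ∈ {−4, ..., 4}, then test f_x and f at those candidates.
  x = -4: f_y(-4, y) = 2*y + 6; vanishes at y ∈ {-3}. (-4, -3): f_x = -75 ≠ 0.
  x = -3: f_y(-3, y) = 2*y + 6; vanishes at y ∈ {-3}. (-3, -3): f_x = -32 ≠ 0.
  x = -2: f_y(-2, y) = 2*y + 6; vanishes at y ∈ {-3}. (-2, -3): f_x = -7 ≠ 0.
  x = -1: f_y(-1, y) = 2*y + 6; vanishes at y ∈ {-3}. (-1, -3): f_x = 0, f = 0 — SINGULAR.
  x = 0: f_y(0, y) = 2*y + 6; vanishes at y ∈ {-3}. (0, -3): f_x = -11 ≠ 0.
  x = 1: f_y(1, y) = 2*y + 6; vanishes at y ∈ {-3}. (1, -3): f_x = -40 ≠ 0.
  x = 2: f_y(2, y) = 2*y + 6; vanishes at y ∈ {-3}. (2, -3): f_x = -87 ≠ 0.
  x = 3: f_y(3, y) = 2*y + 6; vanishes at y ∈ {-3}. (3, -3): f_x = -152 ≠ 0.
  x = 4: f_y(4, y) = 2*y + 6; vanishes at y ∈ {-3}. (4, -3): f_x = -235 ≠ 0.
Only singular point on the grid: (-1, -3).
Classify: substitute x = -1 + u, y = -3 + v and expand: f = -3*u**3 - u**2 + v**2.
No constant or linear terms (consistent with a singular point). Quadratic part: -u**2 + v**2. Cubic part: -3*u**3.
The quadratic part v**2 - u**2 = (v − u)(v + u) splits into two distinct linear factors, so there are two distinct tangent lines y − -3 = ±(x − -1) — this is a node (ordinary double point).
Classification: node.


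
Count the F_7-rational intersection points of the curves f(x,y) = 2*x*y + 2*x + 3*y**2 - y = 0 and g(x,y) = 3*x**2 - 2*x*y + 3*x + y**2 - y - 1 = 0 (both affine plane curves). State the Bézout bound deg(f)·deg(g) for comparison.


Common zeros: ∅; count = 0; Bézout bound = 4.

deg(f) = 2, deg(g) = 2, so Bézout bound = 4.
Scan x ∈ F_7. For each x, list the y ∈ F_7 with f(x, y) ≡ 0 and those with g(x, y) ≡ 0 (mod 7); the common zeros in that column are the intersection.
  x = 0: f ≡ 0 at y ∈ {0, 5}; g ≡ 0 at y ∈ ∅; common: ∅.
  x = 1: f ≡ 0 at y ∈ ∅; g ≡ 0 at y ∈ ∅; common: ∅.
  x = 2: f ≡ 0 at y ∈ ∅; g ≡ 0 at y ∈ ∅; common: ∅.
  x = 3: f ≡ 0 at y ∈ {1, 2}; g ≡ 0 at y ∈ {0}; common: ∅.
  x = 4: f ≡ 0 at y ∈ {3, 4}; g ≡ 0 at y ∈ ∅; common: ∅.
  x = 5: f ≡ 0 at y ∈ ∅; g ≡ 0 at y ∈ ∅; common: ∅.
  x = 6: f ≡ 0 at y ∈ ∅; g ≡ 0 at y ∈ ∅; common: ∅.
Collecting: common zeros = ∅, so the count is 0.
Comparison with the Bézout bound: 0 ≤ 4 = deg(f)·deg(g), as expected for curves with no common component (the affine F_7-count falls short of the bound because intersections may lie at infinity, over extension fields, or carry multiplicity).


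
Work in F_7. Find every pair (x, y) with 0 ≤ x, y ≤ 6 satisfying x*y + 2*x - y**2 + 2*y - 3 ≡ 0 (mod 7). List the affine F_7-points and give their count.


Affine F_7-points: {(3, 1), (3, 4), (4, 3), (5, 0), (6, 2), (6, 6)}; count = 6.

For each of the 49 pairs (x, y) ∈ F_7², evaluate f(x, y) mod 7. Record the zeros.
  x = 0: [0↦4, 1↦5, 2↦4, 3↦1, 4↦3, 5↦3, 6↦1]  zeros at y ∈ ∅
  x = 1: [0↦6, 1↦1, 2↦1, 3↦6, 4↦2, 5↦3, 6↦2]  zeros at y ∈ ∅
  x = 2: [0↦1, 1↦4, 2↦5, 3↦4, 4↦1, 5↦3, 6↦3]  zeros at y ∈ ∅
  x = 3: [0↦3, 1↦0, 2↦2, 3↦2, 4↦0, 5↦3, 6↦4]  zeros at y ∈ {1, 4}
  x = 4: [0↦5, 1↦3, 2↦6, 3↦0, 4↦6, 5↦3, 6↦5]  zeros at y ∈ {3}
  x = 5: [0↦0, 1↦6, 2↦3, 3↦5, 4↦5, 5↦3, 6↦6]  zeros at y ∈ {0}
  x = 6: [0↦2, 1↦2, 2↦0, 3↦3, 4↦4, 5↦3, 6↦0]  zeros at y ∈ {2, 6}
Collecting zeros: affine points = {(3, 1), (3, 4), (4, 3), (5, 0), (6, 2), (6, 6)}.
Total count |C(F_7)_aff| = 6.


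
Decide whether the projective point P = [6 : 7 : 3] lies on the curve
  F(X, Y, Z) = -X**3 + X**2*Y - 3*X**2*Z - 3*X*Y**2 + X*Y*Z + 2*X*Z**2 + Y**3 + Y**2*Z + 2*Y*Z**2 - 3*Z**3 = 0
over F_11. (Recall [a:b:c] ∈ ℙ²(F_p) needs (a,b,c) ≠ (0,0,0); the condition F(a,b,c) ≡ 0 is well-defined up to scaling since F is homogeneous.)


F(6,7,3) ≡ 6 (mod 11); P is NOT on the curve.

Evaluate F(6, 7, 3) term-by-term (mod 11).
  -X**3 ↦ -1·216·1·1 = -216
  X**2*Y ↦ 1·36·7·1 = 252
  -3*X**2*Z ↦ -3·36·1·3 = -324
  -3*X*Y**2 ↦ -3·6·49·1 = -882
  X*Y*Z ↦ 1·6·7·3 = 126
  2*X*Z**2 ↦ 2·6·1·9 = 108
  Y**3 ↦ 1·1·343·1 = 343
  Y**2*Z ↦ 1·1·49·3 = 147
  2*Y*Z**2 ↦ 2·1·7·9 = 126
  -3*Z**3 ↦ -3·1·1·27 = -81
Sum: F(6, 7, 3) = (-216) + (252) + (-324) + (-882) + (126) + (108) + (343) + (147) + (126) + (-81) = -401.
Reducing mod 11: -401 ≡ 6 (mod 11).
Since F(a, b, c) ≡ 6 ≠ 0 (mod 11), P does NOT lie on the curve.


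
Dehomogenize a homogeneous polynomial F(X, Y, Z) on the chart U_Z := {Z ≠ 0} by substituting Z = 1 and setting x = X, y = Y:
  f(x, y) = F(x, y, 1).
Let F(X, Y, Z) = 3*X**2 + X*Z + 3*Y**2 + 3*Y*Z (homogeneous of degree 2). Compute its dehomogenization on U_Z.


f(x, y) = 3*x**2 + x + 3*y**2 + 3*y

On U_Z we set Z = 1. Each monomial c·X^i·Y^j·Z^k in F becomes c·x^i·y^j·1^k = c·x^i·y^j.
Substituting Z = 1: F(X, Y, 1) = 3*x**2 + x + 3*y**2 + 3*y.
Note: deg(f) ≤ deg(F) = 2; strict inequality happens when F is divisible by Z (lost terms).


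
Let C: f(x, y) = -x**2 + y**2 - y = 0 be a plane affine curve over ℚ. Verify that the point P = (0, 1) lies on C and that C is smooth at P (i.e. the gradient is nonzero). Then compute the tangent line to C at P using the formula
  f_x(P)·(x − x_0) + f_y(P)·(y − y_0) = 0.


Tangent line at P: y - 1 = 0.

Step 1: f(0, 1) = 0, so P lies on C.
Step 2: partial derivatives
  f_x(x, y) = -2*x, f_y(x, y) = 2*y - 1.
  f_x(P) = 0, f_y(P) = 1 (gradient nonzero, so P is smooth).
Step 3: tangent line at P: 0·(x − 0) + 1·(y − 1) = 0.
Expanding: y - 1 = 0.


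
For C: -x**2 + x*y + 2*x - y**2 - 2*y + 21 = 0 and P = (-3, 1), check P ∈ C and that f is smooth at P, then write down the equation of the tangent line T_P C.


Tangent line at P: 9*x - 7*y + 34 = 0.

Step 1: f(-3, 1) = 0, so P lies on C.
Step 2: partial derivatives
  f_x(x, y) = -2*x + y + 2, f_y(x, y) = x - 2*y - 2.
  f_x(P) = 9, f_y(P) = -7 (gradient nonzero, so P is smooth).
Step 3: tangent line at P: 9·(x − -3) + -7·(y − 1) = 0.
Expanding: 9*x - 7*y + 34 = 0.


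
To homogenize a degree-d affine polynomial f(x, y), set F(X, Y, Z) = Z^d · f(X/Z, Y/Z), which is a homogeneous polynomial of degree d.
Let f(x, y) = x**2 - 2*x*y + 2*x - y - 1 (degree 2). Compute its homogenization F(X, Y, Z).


F(X, Y, Z) = X**2 - 2*X*Y + 2*X*Z - Y*Z - Z**2

deg(f) = 2.
Substitute x = X/Z, y = Y/Z into f, then multiply by Z^2.
  monomial 1·x^2·y^0 ↦ 1·X^2·Y^0·Z^0.
  monomial -2·x^1·y^1 ↦ -2·X^1·Y^1·Z^0.
  monomial 2·x^1·y^0 ↦ 2·X^1·Y^0·Z^1.
  monomial -1·x^0·y^1 ↦ -1·X^0·Y^1·Z^1.
  monomial -1·x^0·y^0 ↦ -1·X^0·Y^0·Z^2.
Collecting: F(X, Y, Z) = X**2 - 2*X*Y + 2*X*Z - Y*Z - Z**2.


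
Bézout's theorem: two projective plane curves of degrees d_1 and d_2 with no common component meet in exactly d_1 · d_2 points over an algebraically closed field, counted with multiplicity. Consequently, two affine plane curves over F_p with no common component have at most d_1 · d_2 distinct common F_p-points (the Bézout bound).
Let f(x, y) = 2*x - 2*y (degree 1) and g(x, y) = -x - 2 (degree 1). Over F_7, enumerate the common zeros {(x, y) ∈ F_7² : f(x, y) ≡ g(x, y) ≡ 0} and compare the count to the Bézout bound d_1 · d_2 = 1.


Common zeros: {(5, 5)}; count = 1; Bézout bound = 1.

deg(f) = 1, deg(g) = 1, so Bézout bound = 1.
Scan x ∈ F_7. For each x, list the y ∈ F_7 with f(x, y) ≡ 0 and those with g(x, y) ≡ 0 (mod 7); the common zeros in that column are the intersection.
  x = 0: f ≡ 0 at y ∈ {0}; g ≡ 0 at y ∈ ∅; common: ∅.
  x = 1: f ≡ 0 at y ∈ {1}; g ≡ 0 at y ∈ ∅; common: ∅.
  x = 2: f ≡ 0 at y ∈ {2}; g ≡ 0 at y ∈ ∅; common: ∅.
  x = 3: f ≡ 0 at y ∈ {3}; g ≡ 0 at y ∈ ∅; common: ∅.
  x = 4: f ≡ 0 at y ∈ {4}; g ≡ 0 at y ∈ ∅; common: ∅.
  x = 5: f ≡ 0 at y ∈ {5}; g ≡ 0 at y ∈ {0, 1, 2, 3, 4, 5, 6}; common: {5}.
  x = 6: f ≡ 0 at y ∈ {6}; g ≡ 0 at y ∈ ∅; common: ∅.
Collecting: common zeros = {(5, 5)}, so the count is 1.
Comparison with the Bézout bound: 1 ≤ 1 = deg(f)·deg(g), as expected for curves with no common component (the bound is attained).


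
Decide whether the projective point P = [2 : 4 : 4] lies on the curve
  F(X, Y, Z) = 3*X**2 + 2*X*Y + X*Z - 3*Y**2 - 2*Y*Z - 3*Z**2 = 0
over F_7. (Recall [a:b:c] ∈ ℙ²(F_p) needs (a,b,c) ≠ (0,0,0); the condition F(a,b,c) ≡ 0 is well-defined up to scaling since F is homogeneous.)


F(2,4,4) ≡ 6 (mod 7); P is NOT on the curve.

Evaluate F(2, 4, 4) term-by-term (mod 7).
  3*X**2 ↦ 3·4·1·1 = 12
  2*X*Y ↦ 2·2·4·1 = 16
  X*Z ↦ 1·2·1·4 = 8
  -3*Y**2 ↦ -3·1·16·1 = -48
  -2*Y*Z ↦ -2·1·4·4 = -32
  -3*Z**2 ↦ -3·1·1·16 = -48
Sum: F(2, 4, 4) = (12) + (16) + (8) + (-48) + (-32) + (-48) = -92.
Reducing mod 7: -92 ≡ 6 (mod 7).
Since F(a, b, c) ≡ 6 ≠ 0 (mod 7), P does NOT lie on the curve.


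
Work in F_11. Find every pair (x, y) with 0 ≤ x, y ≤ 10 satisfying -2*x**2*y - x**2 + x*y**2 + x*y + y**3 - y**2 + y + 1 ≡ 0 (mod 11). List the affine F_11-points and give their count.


Affine F_11-points: {(0, 3), (0, 6), (1, 0), (4, 4), (4, 7), (4, 8), (5, 2), (6, 5), (8, 3), (8, 4), (8, 8), (10, 0), (10, 6), (10, 7)}; count = 14.

For each of the 121 pairs (x, y) ∈ F_11², evaluate f(x, y) mod 11. Record the zeros.
  x = 0: [0↦1, 1↦2, 2↦7, 3↦0, 4↦9, 5↦7, 6↦0, 7↦5, 8↦6, 9↦9, 10↦9]  zeros at y ∈ {3, 6}
  x = 1: [0↦0, 1↦1, 2↦8, 3↦5, 4↦9, 5↦4, 6↦7, 7↦2, 8↦6, 9↦3, 10↦10]  zeros at y ∈ {0}
  x = 2: [0↦8, 1↦5, 2↦10, 3↦7, 4↦2, 5↦1, 6↦10, 7↦2, 8↦5, 9↦3, 10↦2]  zeros at y ∈ ∅
  x = 3: [0↦3, 1↦3, 2↦2, 3↦6, 4↦10, 5↦9, 6↦9, 7↦5, 8↦3, 9↦9, 10↦7]  zeros at y ∈ ∅
  x = 4: [0↦7, 1↦6, 2↦6, 3↦2, 4↦0, 5↦6, 6↦4, 7↦0, 8↦0, 9↦10, 10↦3]  zeros at y ∈ {4, 7, 8}
  x = 5: [0↦9, 1↦3, 2↦0, 3↦6, 4↦5, 5↦3, 6↦6, 7↦9, 8↦7, 9↦6, 10↦1]  zeros at y ∈ {2}
  x = 6: [0↦9, 1↦5, 2↦6, 3↦7, 4↦3, 5↦0, 6↦4, 7↦10, 8↦2, 9↦8, 10↦1]  zeros at y ∈ {5}
  x = 7: [0↦7, 1↦1, 2↦2, 3↦5, 4↦5, 5↦8, 6↦9, 7↦3, 8↦7, 9↦5, 10↦3]  zeros at y ∈ ∅
  x = 8: [0↦3, 1↦2, 2↦10, 3↦0, 4↦0, 5↦5, 6↦10, 7↦10, 8↦0, 9↦8, 10↦7]  zeros at y ∈ {3, 4, 8}
  x = 9: [0↦8, 1↦8, 2↦8, 3↦3, 4↦10, 5↦2, 6↦7, 7↦9, 8↦3, 9↦6, 10↦2]  zeros at y ∈ ∅
  x = 10: [0↦0, 1↦8, 2↦7, 3↦3, 4↦2, 5↦10, 6↦0, 7↦0, 8↦5, 9↦10, 10↦10]  zeros at y ∈ {0, 6, 7}
Collecting zeros: affine points = {(0, 3), (0, 6), (1, 0), (4, 4), (4, 7), (4, 8), (5, 2), (6, 5), (8, 3), (8, 4), (8, 8), (10, 0), (10, 6), (10, 7)}.
Total count |C(F_11)_aff| = 14.


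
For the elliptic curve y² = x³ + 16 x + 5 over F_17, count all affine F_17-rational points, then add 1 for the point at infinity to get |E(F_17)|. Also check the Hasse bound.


Affine points = {(7, 1), (7, 16), (8, 4), (8, 13), (10, 3), (10, 14), (11, 4), (11, 13), (12, 2), (12, 15), (13, 8), (13, 9), (14, 7), (14, 10), (15, 4), (15, 13)}; affine count = 16; |E(F_17)| = 17.

Discriminant check: Δ ∝ 4a³ + 27b² = 4·16³ + 27·5² = 4·4096 + 27·25 ≡ 8 (mod 17). Nonzero ⇒ E is nonsingular.
For each x ∈ F_17, compute rhs = x³ + 16·x + 5 mod 17, then count y ∈ F_17 with y² ≡ rhs.
  x = 0: rhs = 5, matching y values: none (0 points).
  x = 1: rhs = 5, matching y values: none (0 points).
  x = 2: rhs = 11, matching y values: none (0 points).
  x = 3: rhs = 12, matching y values: none (0 points).
  x = 4: rhs = 14, matching y values: none (0 points).
  x = 5: rhs = 6, matching y values: none (0 points).
  x = 6: rhs = 11, matching y values: none (0 points).
  x = 7: rhs = 1, matching y values: 1, 16 (2 points).
  x = 8: rhs = 16, matching y values: 4, 13 (2 points).
  x = 9: rhs = 11, matching y values: none (0 points).
  x = 10: rhs = 9, matching y values: 3, 14 (2 points).
  x = 11: rhs = 16, matching y values: 4, 13 (2 points).
  x = 12: rhs = 4, matching y values: 2, 15 (2 points).
  x = 13: rhs = 13, matching y values: 8, 9 (2 points).
  x = 14: rhs = 15, matching y values: 7, 10 (2 points).
  x = 15: rhs = 16, matching y values: 4, 13 (2 points).
  x = 16: rhs = 5, matching y values: none (0 points).
Total affine count: 16.
Full point count |E(F_17)| = 16 + 1 = 17.
Hasse bound: |17 − (17+1)| = |-1| = 1 ≤ 2√17 ≈ 8.2462 ✓.


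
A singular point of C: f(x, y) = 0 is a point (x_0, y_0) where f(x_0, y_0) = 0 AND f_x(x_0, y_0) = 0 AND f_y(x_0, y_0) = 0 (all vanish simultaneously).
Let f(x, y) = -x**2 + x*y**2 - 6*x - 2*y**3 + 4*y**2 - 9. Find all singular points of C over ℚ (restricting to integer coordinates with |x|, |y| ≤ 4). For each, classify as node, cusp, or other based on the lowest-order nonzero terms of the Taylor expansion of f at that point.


Singular points: {(-3, 0)}; classification: node.

Compute partial derivatives:
  f_x = -2*x + y**2 - 6.
  f_y = 2*x*y - 6*y**2 + 8*y.
Scan x_0 ∈ {−4, ..., 4}. For each x_0, f_y(x_0, y) is a polynomial in y; find its integer roots y ∈ {−4, ..., 4}, then test f_x and f at those candidates.
  x = -4: f_y(-4, y) = -6*y**2; vanishes at y ∈ {0}. (-4, 0): f_x = 2 ≠ 0.
  x = -3: f_y(-3, y) = -6*y**2 + 2*y; vanishes at y ∈ {0}. (-3, 0): f_x = 0, f = 0 — SINGULAR.
  x = -2: f_y(-2, y) = -6*y**2 + 4*y; vanishes at y ∈ {0}. (-2, 0): f_x = -2 ≠ 0.
  x = -1: f_y(-1, y) = -6*y**2 + 6*y; vanishes at y ∈ {0, 1}. (-1, 0): f_x = -4 ≠ 0; (-1, 1): f_x = -3 ≠ 0.
  x = 0: f_y(0, y) = -6*y**2 + 8*y; vanishes at y ∈ {0}. (0, 0): f_x = -6 ≠ 0.
  x = 1: f_y(1, y) = -6*y**2 + 10*y; vanishes at y ∈ {0}. (1, 0): f_x = -8 ≠ 0.
  x = 2: f_y(2, y) = -6*y**2 + 12*y; vanishes at y ∈ {0, 2}. (2, 0): f_x = -10 ≠ 0; (2, 2): f_x = -6 ≠ 0.
  x = 3: f_y(3, y) = -6*y**2 + 14*y; vanishes at y ∈ {0}. (3, 0): f_x = -12 ≠ 0.
  x = 4: f_y(4, y) = -6*y**2 + 16*y; vanishes at y ∈ {0}. (4, 0): f_x = -14 ≠ 0.
Only singular point on the grid: (-3, 0).
Classify: substitute x = -3 + u, y = 0 + v and expand: f = -u**2 + u*v**2 - 2*v**3 + v**2.
No constant or linear terms (consistent with a singular point). Quadratic part: -u**2 + v**2. Cubic part: u*v**2 - 2*v**3.
The quadratic part v**2 - u**2 = (v − u)(v + u) splits into two distinct linear factors, so there are two distinct tangent lines y − 0 = ±(x − -3) — this is a node (ordinary double point).
Classification: node.


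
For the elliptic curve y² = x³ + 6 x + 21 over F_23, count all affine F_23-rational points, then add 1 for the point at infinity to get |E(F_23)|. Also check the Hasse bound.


Affine points = {(2, 8), (2, 15), (8, 11), (8, 12), (10, 0), (12, 2), (12, 21), (15, 6), (15, 17), (16, 2), (16, 21), (18, 2), (18, 21), (19, 5), (19, 18), (21, 1), (21, 22)}; affine count = 17; |E(F_23)| = 18.

Discriminant check: Δ ∝ 4a³ + 27b² = 4·6³ + 27·21² = 4·216 + 27·441 ≡ 6 (mod 23). Nonzero ⇒ E is nonsingular.
For each x ∈ F_23, compute rhs = x³ + 6·x + 21 mod 23, then count y ∈ F_23 with y² ≡ rhs.
  x = 0: rhs = 21, matching y values: none (0 points).
  x = 1: rhs = 5, matching y values: none (0 points).
  x = 2: rhs = 18, matching y values: 8, 15 (2 points).
  x = 3: rhs = 20, matching y values: none (0 points).
  x = 4: rhs = 17, matching y values: none (0 points).
  x = 5: rhs = 15, matching y values: none (0 points).
  x = 6: rhs = 20, matching y values: none (0 points).
  x = 7: rhs = 15, matching y values: none (0 points).
  x = 8: rhs = 6, matching y values: 11, 12 (2 points).
  x = 9: rhs = 22, matching y values: none (0 points).
  x = 10: rhs = 0, matching y values: 0 (1 points).
  x = 11: rhs = 15, matching y values: none (0 points).
  x = 12: rhs = 4, matching y values: 2, 21 (2 points).
  x = 13: rhs = 19, matching y values: none (0 points).
  x = 14: rhs = 20, matching y values: none (0 points).
  x = 15: rhs = 13, matching y values: 6, 17 (2 points).
  x = 16: rhs = 4, matching y values: 2, 21 (2 points).
  x = 17: rhs = 22, matching y values: none (0 points).
  x = 18: rhs = 4, matching y values: 2, 21 (2 points).
  x = 19: rhs = 2, matching y values: 5, 18 (2 points).
  x = 20: rhs = 22, matching y values: none (0 points).
  x = 21: rhs = 1, matching y values: 1, 22 (2 points).
  x = 22: rhs = 14, matching y values: none (0 points).
Total affine count: 17.
Full point count |E(F_23)| = 17 + 1 = 18.
Hasse bound: |18 − (23+1)| = |-6| = 6 ≤ 2√23 ≈ 9.5917 ✓.


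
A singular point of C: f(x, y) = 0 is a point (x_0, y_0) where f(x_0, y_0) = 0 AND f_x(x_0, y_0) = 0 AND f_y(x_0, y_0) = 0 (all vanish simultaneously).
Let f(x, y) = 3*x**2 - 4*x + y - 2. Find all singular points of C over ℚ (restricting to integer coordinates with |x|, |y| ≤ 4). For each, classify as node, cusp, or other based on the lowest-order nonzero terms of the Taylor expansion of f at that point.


No singular points in the scanned grid; C is smooth there.

Compute partial derivatives:
  f_x = 6*x - 4.
  f_y = 1.
f_y = 1 is a nonzero constant, so f_y never vanishes: no point (x, y) can satisfy f = f_x = f_y = 0. In particular no (x, y) ∈ {−4, ..., 4}² is singular; the curve is smooth.


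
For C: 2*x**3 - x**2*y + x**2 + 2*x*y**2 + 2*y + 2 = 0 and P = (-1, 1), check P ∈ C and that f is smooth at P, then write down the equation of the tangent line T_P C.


Tangent line at P: 8*x - 3*y + 11 = 0.

Step 1: f(-1, 1) = 0, so P lies on C.
Step 2: partial derivatives
  f_x(x, y) = 6*x**2 - 2*x*y + 2*x + 2*y**2, f_y(x, y) = -x**2 + 4*x*y + 2.
  f_x(P) = 8, f_y(P) = -3 (gradient nonzero, so P is smooth).
Step 3: tangent line at P: 8·(x − -1) + -3·(y − 1) = 0.
Expanding: 8*x - 3*y + 11 = 0.


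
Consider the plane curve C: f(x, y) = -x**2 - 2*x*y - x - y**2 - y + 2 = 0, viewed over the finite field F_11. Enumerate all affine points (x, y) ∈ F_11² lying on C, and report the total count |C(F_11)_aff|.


Affine F_11-points: {(0, 1), (0, 9), (1, 0), (1, 8), (2, 7), (2, 10), (3, 6), (3, 9), (4, 5), (4, 8), (5, 4), (5, 7), (6, 3), (6, 6), (7, 2), (7, 5), (8, 1), (8, 4), (9, 0), (9, 3), (10, 2), (10, 10)}; count = 22.

For each of the 121 pairs (x, y) ∈ F_11², evaluate f(x, y) mod 11. Record the zeros.
  x = 0: [0↦2, 1↦0, 2↦7, 3↦1, 4↦4, 5↦5, 6↦4, 7↦1, 8↦7, 9↦0, 10↦2]  zeros at y ∈ {1, 9}
  x = 1: [0↦0, 1↦7, 2↦1, 3↦4, 4↦5, 5↦4, 6↦1, 7↦7, 8↦0, 9↦2, 10↦2]  zeros at y ∈ {0, 8}
  x = 2: [0↦7, 1↦1, 2↦4, 3↦5, 4↦4, 5↦1, 6↦7, 7↦0, 8↦2, 9↦2, 10↦0]  zeros at y ∈ {7, 10}
  x = 3: [0↦1, 1↦4, 2↦5, 3↦4, 4↦1, 5↦7, 6↦0, 7↦2, 8↦2, 9↦0, 10↦7]  zeros at y ∈ {6, 9}
  x = 4: [0↦4, 1↦5, 2↦4, 3↦1, 4↦7, 5↦0, 6↦2, 7↦2, 8↦0, 9↦7, 10↦1]  zeros at y ∈ {5, 8}
  x = 5: [0↦5, 1↦4, 2↦1, 3↦7, 4↦0, 5↦2, 6↦2, 7↦0, 8↦7, 9↦1, 10↦4]  zeros at y ∈ {4, 7}
  x = 6: [0↦4, 1↦1, 2↦7, 3↦0, 4↦2, 5↦2, 6↦0, 7↦7, 8↦1, 9↦4, 10↦5]  zeros at y ∈ {3, 6}
  x = 7: [0↦1, 1↦7, 2↦0, 3↦2, 4↦2, 5↦0, 6↦7, 7↦1, 8↦4, 9↦5, 10↦4]  zeros at y ∈ {2, 5}
  x = 8: [0↦7, 1↦0, 2↦2, 3↦2, 4↦0, 5↦7, 6↦1, 7↦4, 8↦5, 9↦4, 10↦1]  zeros at y ∈ {1, 4}
  x = 9: [0↦0, 1↦2, 2↦2, 3↦0, 4↦7, 5↦1, 6↦4, 7↦5, 8↦4, 9↦1, 10↦7]  zeros at y ∈ {0, 3}
  x = 10: [0↦2, 1↦2, 2↦0, 3↦7, 4↦1, 5↦4, 6↦5, 7↦4, 8↦1, 9↦7, 10↦0]  zeros at y ∈ {2, 10}
Collecting zeros: affine points = {(0, 1), (0, 9), (1, 0), (1, 8), (2, 7), (2, 10), (3, 6), (3, 9), (4, 5), (4, 8), (5, 4), (5, 7), (6, 3), (6, 6), (7, 2), (7, 5), (8, 1), (8, 4), (9, 0), (9, 3), (10, 2), (10, 10)}.
Total count |C(F_11)_aff| = 22.


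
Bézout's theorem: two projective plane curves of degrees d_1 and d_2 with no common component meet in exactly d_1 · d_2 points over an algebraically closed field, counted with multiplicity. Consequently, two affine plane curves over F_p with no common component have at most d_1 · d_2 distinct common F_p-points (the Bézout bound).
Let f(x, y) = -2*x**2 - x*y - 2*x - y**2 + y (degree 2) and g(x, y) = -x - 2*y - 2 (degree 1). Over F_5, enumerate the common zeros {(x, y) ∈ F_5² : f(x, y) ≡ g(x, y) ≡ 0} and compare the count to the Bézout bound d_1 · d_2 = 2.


Common zeros: {(1, 1), (4, 2)}; count = 2; Bézout bound = 2.

deg(f) = 2, deg(g) = 1, so Bézout bound = 2.
Scan x ∈ F_5. For each x, list the y ∈ F_5 with f(x, y) ≡ 0 and those with g(x, y) ≡ 0 (mod 5); the common zeros in that column are the intersection.
  x = 0: f ≡ 0 at y ∈ {0, 1}; g ≡ 0 at y ∈ {4}; common: ∅.
  x = 1: f ≡ 0 at y ∈ {1, 4}; g ≡ 0 at y ∈ {1}; common: {1}.
  x = 2: f ≡ 0 at y ∈ ∅; g ≡ 0 at y ∈ {3}; common: ∅.
  x = 3: f ≡ 0 at y ∈ ∅; g ≡ 0 at y ∈ {0}; common: ∅.
  x = 4: f ≡ 0 at y ∈ {0, 2}; g ≡ 0 at y ∈ {2}; common: {2}.
Collecting: common zeros = {(1, 1), (4, 2)}, so the count is 2.
Comparison with the Bézout bound: 2 ≤ 2 = deg(f)·deg(g), as expected for curves with no common component (the bound is attained).


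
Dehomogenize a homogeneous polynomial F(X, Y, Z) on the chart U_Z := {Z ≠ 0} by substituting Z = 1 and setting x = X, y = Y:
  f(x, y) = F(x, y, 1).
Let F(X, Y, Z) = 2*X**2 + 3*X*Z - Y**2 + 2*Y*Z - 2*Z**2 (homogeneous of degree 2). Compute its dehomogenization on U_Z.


f(x, y) = 2*x**2 + 3*x - y**2 + 2*y - 2

On U_Z we set Z = 1. Each monomial c·X^i·Y^j·Z^k in F becomes c·x^i·y^j·1^k = c·x^i·y^j.
Substituting Z = 1: F(X, Y, 1) = 2*x**2 + 3*x - y**2 + 2*y - 2.
Note: deg(f) ≤ deg(F) = 2; strict inequality happens when F is divisible by Z (lost terms).


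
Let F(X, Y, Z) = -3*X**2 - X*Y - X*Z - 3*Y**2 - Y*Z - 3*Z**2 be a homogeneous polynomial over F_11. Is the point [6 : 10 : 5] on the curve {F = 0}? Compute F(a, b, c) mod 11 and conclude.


F(6,10,5) ≡ 4 (mod 11); P is NOT on the curve.

Evaluate F(6, 10, 5) term-by-term (mod 11).
  -3*X**2 ↦ -3·36·1·1 = -108
  -X*Y ↦ -1·6·10·1 = -60
  -X*Z ↦ -1·6·1·5 = -30
  -3*Y**2 ↦ -3·1·100·1 = -300
  -Y*Z ↦ -1·1·10·5 = -50
  -3*Z**2 ↦ -3·1·1·25 = -75
Sum: F(6, 10, 5) = (-108) + (-60) + (-30) + (-300) + (-50) + (-75) = -623.
Reducing mod 11: -623 ≡ 4 (mod 11).
Since F(a, b, c) ≡ 4 ≠ 0 (mod 11), P does NOT lie on the curve.


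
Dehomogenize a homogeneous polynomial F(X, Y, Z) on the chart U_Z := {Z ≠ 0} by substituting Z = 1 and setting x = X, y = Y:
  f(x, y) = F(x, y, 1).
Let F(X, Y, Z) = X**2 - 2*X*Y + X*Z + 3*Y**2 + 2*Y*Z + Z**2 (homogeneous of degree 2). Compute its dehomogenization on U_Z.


f(x, y) = x**2 - 2*x*y + x + 3*y**2 + 2*y + 1

On U_Z we set Z = 1. Each monomial c·X^i·Y^j·Z^k in F becomes c·x^i·y^j·1^k = c·x^i·y^j.
Substituting Z = 1: F(X, Y, 1) = x**2 - 2*x*y + x + 3*y**2 + 2*y + 1.
Note: deg(f) ≤ deg(F) = 2; strict inequality happens when F is divisible by Z (lost terms).


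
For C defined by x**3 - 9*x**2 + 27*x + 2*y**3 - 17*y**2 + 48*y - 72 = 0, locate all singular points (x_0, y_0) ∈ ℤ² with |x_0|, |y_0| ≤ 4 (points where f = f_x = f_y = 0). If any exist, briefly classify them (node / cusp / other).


Singular points: {(3, 3)}; classification: cusp.

Compute partial derivatives:
  f_x = 3*x**2 - 18*x + 27.
  f_y = 6*y**2 - 34*y + 48.
Scan x_0 ∈ {−4, ..., 4}. For each x_0, f_y(x_0, y) is a polynomial in y; find its integer roots y ∈ {−4, ..., 4}, then test f_x and f at those candidates.
  x = -4: f_y(-4, y) = 6*y**2 - 34*y + 48; vanishes at y ∈ {3}. (-4, 3): f_x = 147 ≠ 0.
  x = -3: f_y(-3, y) = 6*y**2 - 34*y + 48; vanishes at y ∈ {3}. (-3, 3): f_x = 108 ≠ 0.
  x = -2: f_y(-2, y) = 6*y**2 - 34*y + 48; vanishes at y ∈ {3}. (-2, 3): f_x = 75 ≠ 0.
  x = -1: f_y(-1, y) = 6*y**2 - 34*y + 48; vanishes at y ∈ {3}. (-1, 3): f_x = 48 ≠ 0.
  x = 0: f_y(0, y) = 6*y**2 - 34*y + 48; vanishes at y ∈ {3}. (0, 3): f_x = 27 ≠ 0.
  x = 1: f_y(1, y) = 6*y**2 - 34*y + 48; vanishes at y ∈ {3}. (1, 3): f_x = 12 ≠ 0.
  x = 2: f_y(2, y) = 6*y**2 - 34*y + 48; vanishes at y ∈ {3}. (2, 3): f_x = 3 ≠ 0.
  x = 3: f_y(3, y) = 6*y**2 - 34*y + 48; vanishes at y ∈ {3}. (3, 3): f_x = 0, f = 0 — SINGULAR.
  x = 4: f_y(4, y) = 6*y**2 - 34*y + 48; vanishes at y ∈ {3}. (4, 3): f_x = 3 ≠ 0.
Only singular point on the grid: (3, 3).
Classify: substitute x = 3 + u, y = 3 + v and expand: f = u**3 + 2*v**3 + v**2.
No constant or linear terms (consistent with a singular point). Quadratic part: v**2. Cubic part: u**3 + 2*v**3.
The quadratic part v**2 is a perfect square, so there is a single (double) tangent line v = 0, i.e. y = 3. Restricting the cubic part to that line (v = 0) leaves u**3 ≠ 0, so f is not divisible by v and the branch is v² ≈ -u**3 to lowest order — this is a cusp.
Classification: cusp.


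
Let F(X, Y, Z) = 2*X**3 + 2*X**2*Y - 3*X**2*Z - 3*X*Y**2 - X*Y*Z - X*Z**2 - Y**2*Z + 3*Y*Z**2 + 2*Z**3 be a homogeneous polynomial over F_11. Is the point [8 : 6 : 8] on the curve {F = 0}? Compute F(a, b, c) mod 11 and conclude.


F(8,6,8) ≡ 10 (mod 11); P is NOT on the curve.

Evaluate F(8, 6, 8) term-by-term (mod 11).
  2*X**3 ↦ 2·512·1·1 = 1024
  2*X**2*Y ↦ 2·64·6·1 = 768
  -3*X**2*Z ↦ -3·64·1·8 = -1536
  -3*X*Y**2 ↦ -3·8·36·1 = -864
  -X*Y*Z ↦ -1·8·6·8 = -384
  -X*Z**2 ↦ -1·8·1·64 = -512
  -Y**2*Z ↦ -1·1·36·8 = -288
  3*Y*Z**2 ↦ 3·1·6·64 = 1152
  2*Z**3 ↦ 2·1·1·512 = 1024
Sum: F(8, 6, 8) = (1024) + (768) + (-1536) + (-864) + (-384) + (-512) + (-288) + (1152) + (1024) = 384.
Reducing mod 11: 384 ≡ 10 (mod 11).
Since F(a, b, c) ≡ 10 ≠ 0 (mod 11), P does NOT lie on the curve.


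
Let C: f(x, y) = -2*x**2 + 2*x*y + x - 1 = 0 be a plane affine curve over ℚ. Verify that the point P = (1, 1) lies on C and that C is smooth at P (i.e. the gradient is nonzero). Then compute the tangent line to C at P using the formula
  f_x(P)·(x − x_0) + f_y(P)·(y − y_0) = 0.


Tangent line at P: -x + 2*y - 1 = 0.

Step 1: f(1, 1) = 0, so P lies on C.
Step 2: partial derivatives
  f_x(x, y) = -4*x + 2*y + 1, f_y(x, y) = 2*x.
  f_x(P) = -1, f_y(P) = 2 (gradient nonzero, so P is smooth).
Step 3: tangent line at P: -1·(x − 1) + 2·(y − 1) = 0.
Expanding: -x + 2*y - 1 = 0.


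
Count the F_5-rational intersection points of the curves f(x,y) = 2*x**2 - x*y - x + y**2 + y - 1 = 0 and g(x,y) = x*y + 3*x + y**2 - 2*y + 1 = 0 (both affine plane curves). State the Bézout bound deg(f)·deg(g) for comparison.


Common zeros: ∅; count = 0; Bézout bound = 4.

deg(f) = 2, deg(g) = 2, so Bézout bound = 4.
Scan x ∈ F_5. For each x, list the y ∈ F_5 with f(x, y) ≡ 0 and those with g(x, y) ≡ 0 (mod 5); the common zeros in that column are the intersection.
  x = 0: f ≡ 0 at y ∈ {2}; g ≡ 0 at y ∈ {1}; common: ∅.
  x = 1: f ≡ 0 at y ∈ {0}; g ≡ 0 at y ∈ {3}; common: ∅.
  x = 2: f ≡ 0 at y ∈ {0, 1}; g ≡ 0 at y ∈ ∅; common: ∅.
  x = 3: f ≡ 0 at y ∈ ∅; g ≡ 0 at y ∈ {0, 4}; common: ∅.
  x = 4: f ≡ 0 at y ∈ {1, 2}; g ≡ 0 at y ∈ ∅; common: ∅.
Collecting: common zeros = ∅, so the count is 0.
Comparison with the Bézout bound: 0 ≤ 4 = deg(f)·deg(g), as expected for curves with no common component (the affine F_5-count falls short of the bound because intersections may lie at infinity, over extension fields, or carry multiplicity).


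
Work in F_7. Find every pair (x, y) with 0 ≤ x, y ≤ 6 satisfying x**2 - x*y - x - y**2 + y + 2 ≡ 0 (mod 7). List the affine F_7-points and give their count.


Affine F_7-points: {(0, 2), (0, 6), (1, 3), (1, 4), (3, 2), (3, 3), (4, 0), (4, 4)}; count = 8.

For each of the 49 pairs (x, y) ∈ F_7², evaluate f(x, y) mod 7. Record the zeros.
  x = 0: [0↦2, 1↦2, 2↦0, 3↦3, 4↦4, 5↦3, 6↦0]  zeros at y ∈ {2, 6}
  x = 1: [0↦2, 1↦1, 2↦5, 3↦0, 4↦0, 5↦5, 6↦1]  zeros at y ∈ {3, 4}
  x = 2: [0↦4, 1↦2, 2↦5, 3↦6, 4↦5, 5↦2, 6↦4]  zeros at y ∈ ∅
  x = 3: [0↦1, 1↦5, 2↦0, 3↦0, 4↦5, 5↦1, 6↦2]  zeros at y ∈ {2, 3}
  x = 4: [0↦0, 1↦3, 2↦4, 3↦3, 4↦0, 5↦2, 6↦2]  zeros at y ∈ {0, 4}
  x = 5: [0↦1, 1↦3, 2↦3, 3↦1, 4↦4, 5↦5, 6↦4]  zeros at y ∈ ∅
  x = 6: [0↦4, 1↦5, 2↦4, 3↦1, 4↦3, 5↦3, 6↦1]  zeros at y ∈ ∅
Collecting zeros: affine points = {(0, 2), (0, 6), (1, 3), (1, 4), (3, 2), (3, 3), (4, 0), (4, 4)}.
Total count |C(F_7)_aff| = 8.


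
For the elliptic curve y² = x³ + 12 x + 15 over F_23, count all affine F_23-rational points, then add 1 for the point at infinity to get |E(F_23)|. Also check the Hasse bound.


Affine points = {(2, 1), (2, 22), (3, 3), (3, 20), (4, 9), (4, 14), (5, 4), (5, 19), (6, 2), (6, 21), (8, 5), (8, 18), (9, 1), (9, 22), (10, 10), (10, 13), (11, 11), (11, 12), (12, 1), (12, 22), (14, 11), (14, 12), (16, 5), (16, 18), (17, 7), (17, 16), (19, 8), (19, 15), (21, 11), (21, 12), (22, 5), (22, 18)}; affine count = 32; |E(F_23)| = 33.

Discriminant check: Δ ∝ 4a³ + 27b² = 4·12³ + 27·15² = 4·1728 + 27·225 ≡ 15 (mod 23). Nonzero ⇒ E is nonsingular.
For each x ∈ F_23, compute rhs = x³ + 12·x + 15 mod 23, then count y ∈ F_23 with y² ≡ rhs.
  x = 0: rhs = 15, matching y values: none (0 points).
  x = 1: rhs = 5, matching y values: none (0 points).
  x = 2: rhs = 1, matching y values: 1, 22 (2 points).
  x = 3: rhs = 9, matching y values: 3, 20 (2 points).
  x = 4: rhs = 12, matching y values: 9, 14 (2 points).
  x = 5: rhs = 16, matching y values: 4, 19 (2 points).
  x = 6: rhs = 4, matching y values: 2, 21 (2 points).
  x = 7: rhs = 5, matching y values: none (0 points).
  x = 8: rhs = 2, matching y values: 5, 18 (2 points).
  x = 9: rhs = 1, matching y values: 1, 22 (2 points).
  x = 10: rhs = 8, matching y values: 10, 13 (2 points).
  x = 11: rhs = 6, matching y values: 11, 12 (2 points).
  x = 12: rhs = 1, matching y values: 1, 22 (2 points).
  x = 13: rhs = 22, matching y values: none (0 points).
  x = 14: rhs = 6, matching y values: 11, 12 (2 points).
  x = 15: rhs = 5, matching y values: none (0 points).
  x = 16: rhs = 2, matching y values: 5, 18 (2 points).
  x = 17: rhs = 3, matching y values: 7, 16 (2 points).
  x = 18: rhs = 14, matching y values: none (0 points).
  x = 19: rhs = 18, matching y values: 8, 15 (2 points).
  x = 20: rhs = 21, matching y values: none (0 points).
  x = 21: rhs = 6, matching y values: 11, 12 (2 points).
  x = 22: rhs = 2, matching y values: 5, 18 (2 points).
Total affine count: 32.
Full point count |E(F_23)| = 32 + 1 = 33.
Hasse bound: |33 − (23+1)| = |9| = 9 ≤ 2√23 ≈ 9.5917 ✓.


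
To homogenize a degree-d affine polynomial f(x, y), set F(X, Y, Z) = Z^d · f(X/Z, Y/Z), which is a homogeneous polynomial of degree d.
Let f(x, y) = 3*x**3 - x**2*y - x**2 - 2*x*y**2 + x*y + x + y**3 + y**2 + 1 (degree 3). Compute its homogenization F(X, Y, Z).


F(X, Y, Z) = 3*X**3 - X**2*Y - X**2*Z - 2*X*Y**2 + X*Y*Z + X*Z**2 + Y**3 + Y**2*Z + Z**3

deg(f) = 3.
Substitute x = X/Z, y = Y/Z into f, then multiply by Z^3.
  monomial 3·x^3·y^0 ↦ 3·X^3·Y^0·Z^0.
  monomial -1·x^2·y^1 ↦ -1·X^2·Y^1·Z^0.
  monomial -1·x^2·y^0 ↦ -1·X^2·Y^0·Z^1.
  monomial -2·x^1·y^2 ↦ -2·X^1·Y^2·Z^0.
  monomial 1·x^1·y^1 ↦ 1·X^1·Y^1·Z^1.
  monomial 1·x^1·y^0 ↦ 1·X^1·Y^0·Z^2.
  monomial 1·x^0·y^3 ↦ 1·X^0·Y^3·Z^0.
  monomial 1·x^0·y^2 ↦ 1·X^0·Y^2·Z^1.
  monomial 1·x^0·y^0 ↦ 1·X^0·Y^0·Z^3.
Collecting: F(X, Y, Z) = 3*X**3 - X**2*Y - X**2*Z - 2*X*Y**2 + X*Y*Z + X*Z**2 + Y**3 + Y**2*Z + Z**3.


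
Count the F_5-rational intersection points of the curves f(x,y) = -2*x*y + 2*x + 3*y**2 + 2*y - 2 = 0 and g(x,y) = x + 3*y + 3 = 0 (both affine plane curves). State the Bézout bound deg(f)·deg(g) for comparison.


Common zeros: ∅; count = 0; Bézout bound = 2.

deg(f) = 2, deg(g) = 1, so Bézout bound = 2.
Scan x ∈ F_5. For each x, list the y ∈ F_5 with f(x, y) ≡ 0 and those with g(x, y) ≡ 0 (mod 5); the common zeros in that column are the intersection.
  x = 0: f ≡ 0 at y ∈ ∅; g ≡ 0 at y ∈ {4}; common: ∅.
  x = 1: f ≡ 0 at y ∈ {0}; g ≡ 0 at y ∈ {2}; common: ∅.
  x = 2: f ≡ 0 at y ∈ {2}; g ≡ 0 at y ∈ {0}; common: ∅.
  x = 3: f ≡ 0 at y ∈ ∅; g ≡ 0 at y ∈ {3}; common: ∅.
  x = 4: f ≡ 0 at y ∈ {3, 4}; g ≡ 0 at y ∈ {1}; common: ∅.
Collecting: common zeros = ∅, so the count is 0.
Comparison with the Bézout bound: 0 ≤ 2 = deg(f)·deg(g), as expected for curves with no common component (the affine F_5-count falls short of the bound because intersections may lie at infinity, over extension fields, or carry multiplicity).


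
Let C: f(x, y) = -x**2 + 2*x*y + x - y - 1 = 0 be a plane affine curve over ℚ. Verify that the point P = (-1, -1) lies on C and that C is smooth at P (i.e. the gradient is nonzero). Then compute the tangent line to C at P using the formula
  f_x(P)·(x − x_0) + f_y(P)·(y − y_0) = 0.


Tangent line at P: x - 3*y - 2 = 0.

Step 1: f(-1, -1) = 0, so P lies on C.
Step 2: partial derivatives
  f_x(x, y) = -2*x + 2*y + 1, f_y(x, y) = 2*x - 1.
  f_x(P) = 1, f_y(P) = -3 (gradient nonzero, so P is smooth).
Step 3: tangent line at P: 1·(x − -1) + -3·(y − -1) = 0.
Expanding: x - 3*y - 2 = 0.


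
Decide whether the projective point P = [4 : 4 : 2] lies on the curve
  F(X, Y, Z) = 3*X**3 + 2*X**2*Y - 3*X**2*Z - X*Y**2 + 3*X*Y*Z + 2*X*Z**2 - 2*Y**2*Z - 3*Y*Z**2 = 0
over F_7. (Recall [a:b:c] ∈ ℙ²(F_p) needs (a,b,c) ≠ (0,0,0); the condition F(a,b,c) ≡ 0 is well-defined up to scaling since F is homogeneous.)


F(4,4,2) ≡ 1 (mod 7); P is NOT on the curve.

Evaluate F(4, 4, 2) term-by-term (mod 7).
  3*X**3 ↦ 3·64·1·1 = 192
  2*X**2*Y ↦ 2·16·4·1 = 128
  -3*X**2*Z ↦ -3·16·1·2 = -96
  -X*Y**2 ↦ -1·4·16·1 = -64
  3*X*Y*Z ↦ 3·4·4·2 = 96
  2*X*Z**2 ↦ 2·4·1·4 = 32
  -2*Y**2*Z ↦ -2·1·16·2 = -64
  -3*Y*Z**2 ↦ -3·1·4·4 = -48
Sum: F(4, 4, 2) = (192) + (128) + (-96) + (-64) + (96) + (32) + (-64) + (-48) = 176.
Reducing mod 7: 176 ≡ 1 (mod 7).
Since F(a, b, c) ≡ 1 ≠ 0 (mod 7), P does NOT lie on the curve.


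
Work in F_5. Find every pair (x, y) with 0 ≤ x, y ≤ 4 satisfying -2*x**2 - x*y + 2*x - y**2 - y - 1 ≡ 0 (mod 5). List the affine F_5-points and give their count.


Affine F_5-points: {(1, 4), (2, 0), (2, 2), (3, 2), (3, 4), (4, 0)}; count = 6.

For each of the 25 pairs (x, y) ∈ F_5², evaluate f(x, y) mod 5. Record the zeros.
  x = 0: [0↦4, 1↦2, 2↦3, 3↦2, 4↦4]  zeros at y ∈ ∅
  x = 1: [0↦4, 1↦1, 2↦1, 3↦4, 4↦0]  zeros at y ∈ {4}
  x = 2: [0↦0, 1↦1, 2↦0, 3↦2, 4↦2]  zeros at y ∈ {0, 2}
  x = 3: [0↦2, 1↦2, 2↦0, 3↦1, 4↦0]  zeros at y ∈ {2, 4}
  x = 4: [0↦0, 1↦4, 2↦1, 3↦1, 4↦4]  zeros at y ∈ {0}
Collecting zeros: affine points = {(1, 4), (2, 0), (2, 2), (3, 2), (3, 4), (4, 0)}.
Total count |C(F_5)_aff| = 6.


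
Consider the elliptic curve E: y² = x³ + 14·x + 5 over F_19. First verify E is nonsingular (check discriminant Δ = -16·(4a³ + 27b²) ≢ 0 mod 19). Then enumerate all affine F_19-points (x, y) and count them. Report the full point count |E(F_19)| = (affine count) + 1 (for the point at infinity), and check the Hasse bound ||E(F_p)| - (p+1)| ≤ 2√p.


Affine points = {(0, 9), (0, 10), (1, 1), (1, 18), (3, 6), (3, 13), (4, 7), (4, 12), (6, 1), (6, 18), (7, 3), (7, 16), (9, 9), (9, 10), (10, 9), (10, 10), (12, 1), (12, 18), (13, 3), (13, 16), (14, 0), (17, 8), (17, 11), (18, 3), (18, 16)}; affine count = 25; |E(F_19)| = 26.

Discriminant check: Δ ∝ 4a³ + 27b² = 4·14³ + 27·5² = 4·2744 + 27·25 ≡ 4 (mod 19). Nonzero ⇒ E is nonsingular.
For each x ∈ F_19, compute rhs = x³ + 14·x + 5 mod 19, then count y ∈ F_19 with y² ≡ rhs.
  x = 0: rhs = 5, matching y values: 9, 10 (2 points).
  x = 1: rhs = 1, matching y values: 1, 18 (2 points).
  x = 2: rhs = 3, matching y values: none (0 points).
  x = 3: rhs = 17, matching y values: 6, 13 (2 points).
  x = 4: rhs = 11, matching y values: 7, 12 (2 points).
  x = 5: rhs = 10, matching y values: none (0 points).
  x = 6: rhs = 1, matching y values: 1, 18 (2 points).
  x = 7: rhs = 9, matching y values: 3, 16 (2 points).
  x = 8: rhs = 2, matching y values: none (0 points).
  x = 9: rhs = 5, matching y values: 9, 10 (2 points).
  x = 10: rhs = 5, matching y values: 9, 10 (2 points).
  x = 11: rhs = 8, matching y values: none (0 points).
  x = 12: rhs = 1, matching y values: 1, 18 (2 points).
  x = 13: rhs = 9, matching y values: 3, 16 (2 points).
  x = 14: rhs = 0, matching y values: 0 (1 points).
  x = 15: rhs = 18, matching y values: none (0 points).
  x = 16: rhs = 12, matching y values: none (0 points).
  x = 17: rhs = 7, matching y values: 8, 11 (2 points).
  x = 18: rhs = 9, matching y values: 3, 16 (2 points).
Total affine count: 25.
Full point count |E(F_19)| = 25 + 1 = 26.
Hasse bound: |26 − (19+1)| = |6| = 6 ≤ 2√19 ≈ 8.7178 ✓.


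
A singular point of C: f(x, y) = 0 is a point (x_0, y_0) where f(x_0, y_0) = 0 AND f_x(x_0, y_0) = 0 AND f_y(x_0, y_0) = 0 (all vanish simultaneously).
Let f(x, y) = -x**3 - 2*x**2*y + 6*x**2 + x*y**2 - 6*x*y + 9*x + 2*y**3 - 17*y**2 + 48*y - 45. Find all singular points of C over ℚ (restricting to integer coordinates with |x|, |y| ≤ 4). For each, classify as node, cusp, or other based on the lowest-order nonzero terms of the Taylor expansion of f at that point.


Singular points: {(0, 3)}; classification: cusp.

Compute partial derivatives:
  f_x = -3*x**2 - 4*x*y + 12*x + y**2 - 6*y + 9.
  f_y = -2*x**2 + 2*x*y - 6*x + 6*y**2 - 34*y + 48.
Scan x_0 ∈ {−4, ..., 4}. For each x_0, f_y(x_0, y) is a polynomial in y; find its integer roots y ∈ {−4, ..., 4}, then test f_x and f at those candidates.
  x = -4: f_y(-4, y) = 6*y**2 - 42*y + 40; no integer root y with |y| ≤ 4.
  x = -3: f_y(-3, y) = 6*y**2 - 40*y + 48; no integer root y with |y| ≤ 4.
  x = -2: f_y(-2, y) = 6*y**2 - 38*y + 52; vanishes at y ∈ {2}. (-2, 2): f_x = -19 ≠ 0.
  x = -1: f_y(-1, y) = 6*y**2 - 36*y + 52; no integer root y with |y| ≤ 4.
  x = 0: f_y(0, y) = 6*y**2 - 34*y + 48; vanishes at y ∈ {3}. (0, 3): f_x = 0, f = 0 — SINGULAR.
  x = 1: f_y(1, y) = 6*y**2 - 32*y + 40; vanishes at y ∈ {2}. (1, 2): f_x = 2 ≠ 0.
  x = 2: f_y(2, y) = 6*y**2 - 30*y + 28; no integer root y with |y| ≤ 4.
  x = 3: f_y(3, y) = 6*y**2 - 28*y + 12; no integer root y with |y| ≤ 4.
  x = 4: f_y(4, y) = 6*y**2 - 26*y - 8; no integer root y with |y| ≤ 4.
Only singular point on the grid: (0, 3).
Classify: substitute x = 0 + u, y = 3 + v and expand: f = -u**3 - 2*u**2*v + u*v**2 + 2*v**3 + v**2.
No constant or linear terms (consistent with a singular point). Quadratic part: v**2. Cubic part: -u**3 - 2*u**2*v + u*v**2 + 2*v**3.
The quadratic part v**2 is a perfect square, so there is a single (double) tangent line v = 0, i.e. y = 3. Restricting the cubic part to that line (v = 0) leaves -u**3 ≠ 0, so f is not divisible by v and the branch is v² ≈ u**3 to lowest order — this is a cusp.
Classification: cusp.


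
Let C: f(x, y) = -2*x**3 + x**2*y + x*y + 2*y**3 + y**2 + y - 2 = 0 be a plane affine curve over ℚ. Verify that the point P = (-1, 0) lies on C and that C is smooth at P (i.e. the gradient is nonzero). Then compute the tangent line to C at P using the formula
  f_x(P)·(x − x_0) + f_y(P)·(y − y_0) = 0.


Tangent line at P: -6*x + y - 6 = 0.

Step 1: f(-1, 0) = 0, so P lies on C.
Step 2: partial derivatives
  f_x(x, y) = -6*x**2 + 2*x*y + y, f_y(x, y) = x**2 + x + 6*y**2 + 2*y + 1.
  f_x(P) = -6, f_y(P) = 1 (gradient nonzero, so P is smooth).
Step 3: tangent line at P: -6·(x − -1) + 1·(y − 0) = 0.
Expanding: -6*x + y - 6 = 0.


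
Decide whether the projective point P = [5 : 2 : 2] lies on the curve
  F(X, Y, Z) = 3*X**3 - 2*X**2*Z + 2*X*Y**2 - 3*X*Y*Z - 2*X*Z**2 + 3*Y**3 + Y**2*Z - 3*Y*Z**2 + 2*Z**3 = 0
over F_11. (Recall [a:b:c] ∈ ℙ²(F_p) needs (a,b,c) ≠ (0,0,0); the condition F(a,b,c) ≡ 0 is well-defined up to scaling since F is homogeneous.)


F(5,2,2) ≡ 8 (mod 11); P is NOT on the curve.

Evaluate F(5, 2, 2) term-by-term (mod 11).
  3*X**3 ↦ 3·125·1·1 = 375
  -2*X**2*Z ↦ -2·25·1·2 = -100
  2*X*Y**2 ↦ 2·5·4·1 = 40
  -3*X*Y*Z ↦ -3·5·2·2 = -60
  -2*X*Z**2 ↦ -2·5·1·4 = -40
  3*Y**3 ↦ 3·1·8·1 = 24
  Y**2*Z ↦ 1·1·4·2 = 8
  -3*Y*Z**2 ↦ -3·1·2·4 = -24
  2*Z**3 ↦ 2·1·1·8 = 16
Sum: F(5, 2, 2) = (375) + (-100) + (40) + (-60) + (-40) + (24) + (8) + (-24) + (16) = 239.
Reducing mod 11: 239 ≡ 8 (mod 11).
Since F(a, b, c) ≡ 8 ≠ 0 (mod 11), P does NOT lie on the curve.
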